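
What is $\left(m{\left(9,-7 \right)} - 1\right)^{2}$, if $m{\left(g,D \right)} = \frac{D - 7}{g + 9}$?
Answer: $\frac{256}{81} \approx 3.1605$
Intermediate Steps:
$m{\left(g,D \right)} = \frac{-7 + D}{9 + g}$
$\left(m{\left(9,-7 \right)} - 1\right)^{2} = \left(\frac{-7 - 7}{9 + 9} - 1\right)^{2} = \left(\frac{1}{18} \left(-14\right) - 1\right)^{2} = \left(- \frac{7}{9} - 1\right)^{2} = \left(- \frac{16}{9}\right)^{2} = \frac{256}{81}$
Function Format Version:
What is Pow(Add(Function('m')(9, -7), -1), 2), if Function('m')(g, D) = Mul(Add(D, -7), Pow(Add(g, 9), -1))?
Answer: Rational(256, 81) ≈ 3.1605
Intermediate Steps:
Function('m')(g, D) = Mul(Pow(Add(9, g), -1), Add(-7, D)) (Function('m')(g, D) = Mul(Add(-7, D), Pow(Add(9, g), -1)) = Mul(Pow(Add(9, g), -1), Add(-7, D)))
Pow(Add(Function('m')(9, -7), -1), 2) = Pow(Add(Mul(Pow(Add(9, 9), -1), Add(-7, -7)), -1), 2) = Pow(Add(Mul(Pow(18, -1), -14), -1), 2) = Pow(Add(Mul(Rational(1, 18), -14), -1), 2) = Pow(Add(Rational(-7, 9), -1), 2) = Pow(Rational(-16, 9), 2) = Rational(256, 81)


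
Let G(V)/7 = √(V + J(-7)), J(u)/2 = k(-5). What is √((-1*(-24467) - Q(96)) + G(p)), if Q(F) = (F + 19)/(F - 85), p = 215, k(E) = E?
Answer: √(2959242 + 847*√205)/11 ≈ 156.71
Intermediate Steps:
J(u) = -10 (J(u) = 2*(-5) = -10)
Q(F) = (19 + F)/(-85 + F)
G(V) = 7*√(-10 + V) (G(V) = 7*√(V - 10) = 7*√(-10 + V))
√((-1*(-24467) - Q(96)) + G(p)) = √((-1*(-24467) - (19 + 96)/(-85 + 96)) + 7*√(-10 + 215)) = √((24467 - 115/11) + 7*√205) = √(269022/11 + 7*√205)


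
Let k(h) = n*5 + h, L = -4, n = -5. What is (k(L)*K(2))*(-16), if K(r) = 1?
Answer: 464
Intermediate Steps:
k(h) = -25 + h (k(h) = -5*5 + h = -25 + h)
(k(L)*K(2))*(-16) = ((-25 - 4)*1)*(-16) = -29*1*(-16) = -29*(-16) = 464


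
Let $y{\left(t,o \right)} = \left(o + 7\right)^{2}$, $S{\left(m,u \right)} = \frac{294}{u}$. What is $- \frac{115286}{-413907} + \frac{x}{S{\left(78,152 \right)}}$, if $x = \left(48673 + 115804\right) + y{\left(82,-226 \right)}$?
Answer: $\frac{742518296362}{6760481} \approx 1.0983 \cdot 10^{5}$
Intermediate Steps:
$y{\left(t,o \right)} = \left(7 + o\right)^{2}$
$x = 212438$ ($x = \left(48673 + 115804\right) + \left(7 - 226\right)^{2} = 164477 + \left(-219\right)^{2} = 164477 + 47961 = 212438$)
$- \frac{115286}{-413907} + \frac{x}{S{\left(78,152 \right)}} = - \frac{115286}{-413907} + \frac{212438}{294 \cdot \frac{1}{152}} = \left(-115286\right) \left(- \frac{1}{413907}\right) + \frac{212438}{294 \cdot \frac{1}{152}} = \frac{115286}{413907} + \frac{212438}{\frac{147}{76}} = \frac{115286}{413907} + 212438 \cdot \frac{76}{147} = \frac{115286}{413907} + \frac{16145288}{147} = \frac{742518296362}{6760481}$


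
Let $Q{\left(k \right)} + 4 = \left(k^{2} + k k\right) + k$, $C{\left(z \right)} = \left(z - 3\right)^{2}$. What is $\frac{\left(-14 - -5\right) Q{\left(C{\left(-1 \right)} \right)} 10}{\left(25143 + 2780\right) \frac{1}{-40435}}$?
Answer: $\frac{1906914600}{27923} \approx 68292.0$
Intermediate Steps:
$C{\left(z \right)} = \left(-3 + z\right)^{2}$
$Q{\left(k \right)} = -4 + k + 2 k^{2}$ ($Q{\left(k \right)} = -4 + \left(\left(k^{2} + k k\right) + k\right) = -4 + \left(\left(k^{2} + k^{2}\right) + k\right) = -4 + \left(2 k^{2} + k\right) = -4 + \left(k + 2 k^{2}\right) = -4 + k + 2 k^{2}$)
$\frac{\left(-14 - -5\right) Q{\left(C{\left(-1 \right)} \right)} 10}{\left(25143 + 2780\right) \frac{1}{-40435}} = \frac{\left(-14 - -5\right) \left(-4 + \left(-3 - 1\right)^{2} + 2 \left(\left(-3 - 1\right)^{2}\right)^{2}\right) 10}{\left(25143 + 2780\right) \frac{1}{-40435}} = \frac{\left(-14 + 5\right) \left(-4 + \left(-4\right)^{2} + 2 \left(\left(-4\right)^{2}\right)^{2}\right) 10}{27923 \left(- \frac{1}{40435}\right)} = \frac{- 9 \left(-4 + 16 + 2 \cdot 16^{2}\right) 10}{- \frac{27923}{40435}} = - 9 \left(-4 + 16 + 2 \cdot 256\right) 10 \left(- \frac{40435}{27923}\right) = - 9 \left(-4 + 16 + 512\right) 10 \left(- \frac{40435}{27923}\right) = \left(-9\right) 524 \cdot 10 \left(- \frac{40435}{27923}\right) = \left(-4716\right) 10 \left(- \frac{40435}{27923}\right) = \left(-47160\right) \left(- \frac{40435}{27923}\right) = \frac{1906914600}{27923}$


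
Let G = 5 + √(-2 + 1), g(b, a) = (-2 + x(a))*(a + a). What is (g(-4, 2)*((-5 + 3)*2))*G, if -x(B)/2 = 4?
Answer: 800 + 160*I ≈ 800.0 + 160.0*I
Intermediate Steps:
x(B) = -8 (x(B) = -2*4 = -8)
g(b, a) = -20*a (g(b, a) = (-2 - 8)*(a + a) = -20*a)
G = 5 + I (G = 5 + √(-1) = 5 + I ≈ 5.0 + 1.0*I)
(g(-4, 2)*((-5 + 3)*2))*G = ((-20*2)*((-5 + 3)*2))*(5 + I) = (-(-80)*2)*(5 + I) = (-40*(-4))*(5 + I) = 160*(5 + I) = 800 + 160*I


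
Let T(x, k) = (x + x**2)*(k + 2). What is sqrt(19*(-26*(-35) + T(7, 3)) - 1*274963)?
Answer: I*sqrt(252353) ≈ 502.35*I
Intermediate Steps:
T(x, k) = (2 + k)*(x + x**2) (T(x, k) = (x + x**2)*(2 + k) = (2 + k)*(x + x**2))
sqrt(19*(-26*(-35) + T(7, 3)) - 1*274963) = sqrt(19*(-26*(-35) + 7*(2 + 3 + 2*7 + 3*7)) - 1*274963) = sqrt(19*(910 + 7*(2 + 3 + 14 + 21)) - 274963) = sqrt(19*(910 + 7*40) - 274963) = sqrt(19*(910 + 280) - 274963) = sqrt(19*1190 - 274963) = sqrt(22610 - 274963) = sqrt(-252353) = I*sqrt(252353)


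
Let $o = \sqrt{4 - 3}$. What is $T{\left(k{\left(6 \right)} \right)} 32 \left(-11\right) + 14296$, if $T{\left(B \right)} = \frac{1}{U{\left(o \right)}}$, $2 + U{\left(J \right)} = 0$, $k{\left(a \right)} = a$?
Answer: $14472$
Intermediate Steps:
$o = 1$ ($o = \sqrt{1} = 1$)
$U{\left(J \right)} = -2$ ($U{\left(J \right)} = -2 + 0 = -2$)
$T{\left(B \right)} = - \frac{1}{2}$ ($T{\left(B \right)} = \frac{1}{-2} = - \frac{1}{2}$)
$T{\left(k{\left(6 \right)} \right)} 32 \left(-11\right) + 14296 = \left(- \frac{1}{2}\right) 32 \left(-11\right) + 14296 = \left(-16\right) \left(-11\right) + 14296 = 176 + 14296 = 14472$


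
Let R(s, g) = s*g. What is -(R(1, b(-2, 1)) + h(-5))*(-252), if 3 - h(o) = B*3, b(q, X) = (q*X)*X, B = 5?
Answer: -3528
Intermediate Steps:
b(q, X) = q*X**2 (b(q, X) = (X*q)*X = q*X**2)
R(s, g) = g*s
h(o) = -12 (h(o) = 3 - 5*3 = 3 - 1*15 = 3 - 15 = -12)
-(R(1, b(-2, 1)) + h(-5))*(-252) = -(-2*1**2*1 - 12)*(-252) = -(-2*1*1 - 12)*(-252) = -(-2*1 - 12)*(-252) = -(-2 - 12)*(-252) = -(-14)*(-252) = -1*3528 = -3528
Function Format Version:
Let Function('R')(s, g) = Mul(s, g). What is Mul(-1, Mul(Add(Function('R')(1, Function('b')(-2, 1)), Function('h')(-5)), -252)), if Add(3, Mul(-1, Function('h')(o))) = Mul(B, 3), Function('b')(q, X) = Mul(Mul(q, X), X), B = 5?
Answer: -3528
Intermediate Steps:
Function('b')(q, X) = Mul(q, Pow(X, 2)) (Function('b')(q, X) = Mul(Mul(X, q), X) = Mul(q, Pow(X, 2)))
Function('R')(s, g) = Mul(g, s)
Function('h')(o) = -12 (Function('h')(o) = Add(3, Mul(-1, Mul(5, 3))) = Add(3, Mul(-1, 15)) = Add(3, -15) = -12)
Mul(-1, Mul(Add(Function('R')(1, Function('b')(-2, 1)), Function('h')(-5)), -252)) = Mul(-1, Mul(Add(Mul(Mul(-2, Pow(1, 2)), 1), -12), -252)) = Mul(-1, Mul(Add(Mul(Mul(-2, 1), 1), -12), -252)) = Mul(-1, Mul(Add(Mul(-2, 1), -12), -252)) = Mul(-1, Mul(Add(-2, -12), -252)) = Mul(-1, Mul(-14, -252)) = Mul(-1, 3528) = -3528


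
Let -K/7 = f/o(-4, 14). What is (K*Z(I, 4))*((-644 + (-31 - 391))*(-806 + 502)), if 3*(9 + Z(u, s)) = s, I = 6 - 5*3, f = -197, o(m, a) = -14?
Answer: 734166992/3 ≈ 2.4472e+8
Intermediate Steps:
I = -9 (I = 6 - 15 = -9)
Z(u, s) = -9 + s/3
K = -197/2 (K = -(-1379)/(-14) = -(-1379)*(-1)/14 = -7*197/14 = -197/2 ≈ -98.500)
(K*Z(I, 4))*((-644 + (-31 - 391))*(-806 + 502)) = (-197*(-9 + (1/3)*4)/2)*((-644 + (-31 - 391))*(-806 + 502)) = (-197*(-9 + 4/3)/2)*((-644 - 422)*(-304)) = (-197/2*(-23/3))*(-1066*(-304)) = (4531/6)*324064 = 734166992/3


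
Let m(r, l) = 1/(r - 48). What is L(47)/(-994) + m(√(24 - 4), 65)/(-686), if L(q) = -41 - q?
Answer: 1231502/13905563 + √5/783412 ≈ 0.088565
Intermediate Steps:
m(r, l) = 1/(-48 + r)
L(47)/(-994) + m(√(24 - 4), 65)/(-686) = (-41 - 1*47)/(-994) + 1/(-48 + √(24 - 4)*(-686)) = (-41 - 47)*(-1/994) - 1/686/(-48 + √20) = -88*(-1/994) - 1/686/(-48 + 2*√5) = 44/497 - 1/(686*(-48 + 2*√5))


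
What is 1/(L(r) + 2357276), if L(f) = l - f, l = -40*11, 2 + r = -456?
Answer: 1/2357294 ≈ 4.2422e-7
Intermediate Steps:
r = -458 (r = -2 - 456 = -458)
l = -440
L(f) = -440 - f
1/(L(r) + 2357276) = 1/((-440 - 1*(-458)) + 2357276) = 1/((-440 + 458) + 2357276) = 1/(18 + 2357276) = 1/2357294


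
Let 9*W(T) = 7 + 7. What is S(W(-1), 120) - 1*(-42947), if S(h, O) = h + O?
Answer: 387617/9 ≈ 43069.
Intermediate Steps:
W(T) = 14/9 (W(T) = (7 + 7)/9 = (⅑)*14 = 14/9)
S(h, O) = O + h
S(W(-1), 120) - 1*(-42947) = (120 + 14/9) - 1*(-42947) = 1094/9 + 42947 = 387617/9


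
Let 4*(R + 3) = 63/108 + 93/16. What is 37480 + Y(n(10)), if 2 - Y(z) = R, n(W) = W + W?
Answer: 7196813/192 ≈ 37483.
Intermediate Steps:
n(W) = 2*W
R = -269/192 (R = -3 + (63/108 + 93/16)/4 = -3 + (63*(1/108) + 93*(1/16))/4 = -3 + (7/12 + 93/16)/4 = -3 + (¼)*(307/48) = -3 + 307/192 = -269/192 ≈ -1.4010)
Y(z) = 653/192 (Y(z) = 2 - 1*(-269/192) = 2 + 269/192 = 653/192)
37480 + Y(n(10)) = 37480 + 653/192 = 7196813/192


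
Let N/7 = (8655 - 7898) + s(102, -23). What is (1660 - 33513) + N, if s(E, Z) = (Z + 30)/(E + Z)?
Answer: -2097717/79 ≈ -26553.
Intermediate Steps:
s(E, Z) = (30 + Z)/(E + Z)
N = 418670/79 (N = 7*((8655 - 7898) + (30 - 23)/(102 - 23)) = 7*(757 + 7/79) = 7*(59810/79) = 418670/79 ≈ 5299.6)
(1660 - 33513) + N = (1660 - 33513) + 418670/79 = -31853 + 418670/79 = -2097717/79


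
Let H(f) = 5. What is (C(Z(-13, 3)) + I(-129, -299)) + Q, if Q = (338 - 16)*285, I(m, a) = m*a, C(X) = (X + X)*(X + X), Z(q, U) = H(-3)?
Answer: 130441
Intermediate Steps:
Z(q, U) = 5
C(X) = 4*X² (C(X) = (2*X)*(2*X) = 4*X²)
I(m, a) = a*m
Q = 91770 (Q = 322*285 = 91770)
(C(Z(-13, 3)) + I(-129, -299)) + Q = (4*5² - 299*(-129)) + 91770 = (4*25 + 38571) + 91770 = (100 + 38571) + 91770 = 38671 + 91770 = 130441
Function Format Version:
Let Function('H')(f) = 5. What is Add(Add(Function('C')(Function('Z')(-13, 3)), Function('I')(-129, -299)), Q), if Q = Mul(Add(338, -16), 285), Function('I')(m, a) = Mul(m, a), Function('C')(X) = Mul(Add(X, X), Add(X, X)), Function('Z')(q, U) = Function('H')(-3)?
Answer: 130441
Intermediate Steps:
Function('Z')(q, U) = 5
Function('C')(X) = Mul(4, Pow(X, 2)) (Function('C')(X) = Mul(Mul(2, X), Mul(2, X)) = Mul(4, Pow(X, 2)))
Function('I')(m, a) = Mul(a, m)
Q = 91770 (Q = Mul(322, 285) = 91770)
Add(Add(Function('C')(Function('Z')(-13, 3)), Function('I')(-129, -299)), Q) = Add(Add(Mul(4, Pow(5, 2)), Mul(-299, -129)), 91770) = Add(Add(Mul(4, 25), 38571), 91770) = Add(Add(100, 38571), 91770) = Add(38671, 91770) = 130441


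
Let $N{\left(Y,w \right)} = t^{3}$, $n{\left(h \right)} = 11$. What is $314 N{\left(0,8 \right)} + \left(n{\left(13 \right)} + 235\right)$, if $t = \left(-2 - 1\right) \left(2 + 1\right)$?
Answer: $-228660$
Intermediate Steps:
$t = -9$ ($t = \left(-3\right) 3 = -9$)
$N{\left(Y,w \right)} = -729$ ($N{\left(Y,w \right)} = \left(-9\right)^{3} = -729$)
$314 N{\left(0,8 \right)} + \left(n{\left(13 \right)} + 235\right) = 314 \left(-729\right) + \left(11 + 235\right) = -228906 + 246 = -228660$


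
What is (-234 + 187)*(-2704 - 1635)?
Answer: 203933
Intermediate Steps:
(-234 + 187)*(-2704 - 1635) = -47*(-4339) = 203933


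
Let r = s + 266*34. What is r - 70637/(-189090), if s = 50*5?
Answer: 1757473097/189090 ≈ 9294.4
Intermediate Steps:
s = 250
r = 9294 (r = 250 + 266*34 = 250 + 9044 = 9294)
r - 70637/(-189090) = 9294 - 70637/(-189090) = 9294 - 70637*(-1/189090) = 9294 + 70637/189090 = 1757473097/189090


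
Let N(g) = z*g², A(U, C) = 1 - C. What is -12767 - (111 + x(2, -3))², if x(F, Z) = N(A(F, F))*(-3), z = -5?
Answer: -28643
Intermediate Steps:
N(g) = -5*g²
x(F, Z) = 15*(1 - F)² (x(F, Z) = -5*(1 - F)²*(-3) = 15*(1 - F)²)
-12767 - (111 + x(2, -3))² = -12767 - (111 + 15*(-1 + 2)²)² = -12767 - (111 + 15*1²)² = -12767 - (111 + 15*1)² = -12767 - (111 + 15)² = -12767 - 1*126² = -12767 - 1*15876 = -12767 - 15876 = -28643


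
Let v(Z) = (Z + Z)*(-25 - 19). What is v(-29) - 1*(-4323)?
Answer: 6875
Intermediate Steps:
v(Z) = -88*Z (v(Z) = (2*Z)*(-44) = -88*Z)
v(-29) - 1*(-4323) = -88*(-29) - 1*(-4323) = 2552 + 4323 = 6875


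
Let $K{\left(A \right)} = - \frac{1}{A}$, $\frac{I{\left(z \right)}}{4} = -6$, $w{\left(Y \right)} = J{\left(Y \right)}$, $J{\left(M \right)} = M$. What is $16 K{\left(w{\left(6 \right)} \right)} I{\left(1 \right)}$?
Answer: $64$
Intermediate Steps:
$w{\left(Y \right)} = Y$
$I{\left(z \right)} = -24$ ($I{\left(z \right)} = 4 \left(-6\right) = -24$)
$16 K{\left(w{\left(6 \right)} \right)} I{\left(1 \right)} = 16 \left(- \frac{1}{6}\right) \left(-24\right) = \left(- \frac{8}{3}\right) \left(-24\right) = 64$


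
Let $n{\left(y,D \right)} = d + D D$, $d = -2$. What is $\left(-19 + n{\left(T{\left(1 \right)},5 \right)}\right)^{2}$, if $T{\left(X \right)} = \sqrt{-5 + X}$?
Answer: $16$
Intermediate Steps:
$n{\left(y,D \right)} = -2 + D^{2}$ ($n{\left(y,D \right)} = -2 + D D = -2 + D^{2}$)
$\left(-19 + n{\left(T{\left(1 \right)},5 \right)}\right)^{2} = \left(-19 - \left(2 - 5^{2}\right)\right)^{2} = \left(-19 + \left(-2 + 25\right)\right)^{2} = \left(-19 + 23\right)^{2} = 4^{2} = 16$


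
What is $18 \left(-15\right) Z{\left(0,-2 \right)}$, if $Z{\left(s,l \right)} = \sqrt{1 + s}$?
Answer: $-270$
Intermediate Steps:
$18 \left(-15\right) Z{\left(0,-2 \right)} = 18 \left(-15\right) \sqrt{1 + 0} = - 270 \sqrt{1} = \left(-270\right) 1 = -270$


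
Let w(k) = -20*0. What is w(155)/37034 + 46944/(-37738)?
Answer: -23472/18869 ≈ -1.2439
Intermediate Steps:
w(k) = 0
w(155)/37034 + 46944/(-37738) = 0/37034 + 46944/(-37738) = 0*(1/37034) + 46944*(-1/37738) = 0 - 23472/18869 = -23472/18869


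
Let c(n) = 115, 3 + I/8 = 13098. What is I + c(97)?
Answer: 104875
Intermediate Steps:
I = 104760 (I = -24 + 8*13098 = -24 + 104784 = 104760)
I + c(97) = 104760 + 115 = 104875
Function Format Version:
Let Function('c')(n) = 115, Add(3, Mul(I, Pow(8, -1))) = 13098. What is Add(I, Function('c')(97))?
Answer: 104875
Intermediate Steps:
I = 104760 (I = Add(-24, Mul(8, 13098)) = Add(-24, 104784) = 104760)
Add(I, Function('c')(97)) = Add(104760, 115) = 104875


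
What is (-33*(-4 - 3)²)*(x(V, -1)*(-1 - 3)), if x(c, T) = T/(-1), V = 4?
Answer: 6468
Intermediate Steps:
x(c, T) = -T (x(c, T) = T*(-1) = -T)
(-33*(-4 - 3)²)*(x(V, -1)*(-1 - 3)) = (-33*(-4 - 3)²)*((-1*(-1))*(-1 - 3)) = (-33*(-7)²)*(1*(-4)) = -33*49*(-4) = -1617*(-4) = 6468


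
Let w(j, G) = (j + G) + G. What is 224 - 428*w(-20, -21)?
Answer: 26760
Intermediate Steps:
w(j, G) = j + 2*G (w(j, G) = (G + j) + G = j + 2*G)
224 - 428*w(-20, -21) = 224 - 428*(-20 + 2*(-21)) = 224 - 428*(-20 - 42) = 224 - 428*(-62) = 224 + 26536 = 26760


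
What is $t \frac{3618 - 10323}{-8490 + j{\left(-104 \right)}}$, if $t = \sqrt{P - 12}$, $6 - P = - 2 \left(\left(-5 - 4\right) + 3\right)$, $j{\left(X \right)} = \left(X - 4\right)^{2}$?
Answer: $- \frac{6705 i \sqrt{2}}{1058} \approx - 8.9625 i$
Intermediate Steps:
$j{\left(X \right)} = \left(-4 + X\right)^{2}$ ($j{\left(X \right)} = \left(X - 4\right)^{2} = \left(-4 + X\right)^{2}$)
$P = -6$ ($P = 6 - - 2 \left(\left(-5 - 4\right) + 3\right) = 6 - - 2 \left(-9 + 3\right) = 6 - \left(-2\right) \left(-6\right) = 6 - 12 = -6$)
$t = 3 i \sqrt{2}$ ($t = \sqrt{-6 - 12} = \sqrt{-18} = 3 i \sqrt{2} \approx 4.2426 i$)
$t \frac{3618 - 10323}{-8490 + j{\left(-104 \right)}} = 3 i \sqrt{2} \frac{3618 - 10323}{-8490 + \left(-4 - 104\right)^{2}} = 3 i \sqrt{2} \left(- \frac{6705}{-8490 + \left(-108\right)^{2}}\right) = 3 i \sqrt{2} \left(- \frac{6705}{-8490 + 11664}\right) = 3 i \sqrt{2} \left(- \frac{6705}{3174}\right) = 3 i \sqrt{2} \left(\left(-6705\right) \frac{1}{3174}\right) = 3 i \sqrt{2} \left(- \frac{2235}{1058}\right) = - \frac{6705 i \sqrt{2}}{1058}$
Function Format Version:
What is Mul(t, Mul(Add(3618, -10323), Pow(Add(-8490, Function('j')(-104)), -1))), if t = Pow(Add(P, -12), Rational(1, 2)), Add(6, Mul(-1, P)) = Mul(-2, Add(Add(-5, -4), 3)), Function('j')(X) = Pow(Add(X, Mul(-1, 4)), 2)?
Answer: Mul(Rational(-6705, 1058), I, Pow(2, Rational(1, 2))) ≈ Mul(-8.9625, I)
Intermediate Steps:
Function('j')(X) = Pow(Add(-4, X), 2) (Function('j')(X) = Pow(Add(X, -4), 2) = Pow(Add(-4, X), 2))
P = -6 (P = Add(6, Mul(-1, Mul(-2, Add(Add(-5, -4), 3)))) = Add(6, Mul(-1, Mul(-2, Add(-9, 3)))) = Add(6, Mul(-1, Mul(-2, -6))) = Add(6, Mul(-1, 12)) = Add(6, -12) = -6)
t = Mul(3, I, Pow(2, Rational(1, 2))) (t = Pow(Add(-6, -12), Rational(1, 2)) = Pow(-18, Rational(1, 2)) = Mul(3, I, Pow(2, Rational(1, 2))) ≈ Mul(4.2426, I))
Mul(t, Mul(Add(3618, -10323), Pow(Add(-8490, Function('j')(-104)), -1))) = Mul(Mul(3, I, Pow(2, Rational(1, 2))), Mul(Add(3618, -10323), Pow(Add(-8490, Pow(Add(-4, -104), 2)), -1))) = Mul(Mul(3, I, Pow(2, Rational(1, 2))), Mul(-6705, Pow(Add(-8490, Pow(-108, 2)), -1))) = Mul(Mul(3, I, Pow(2, Rational(1, 2))), Mul(-6705, Pow(Add(-8490, 11664), -1))) = Mul(Mul(3, I, Pow(2, Rational(1, 2))), Mul(-6705, Pow(3174, -1))) = Mul(Mul(3, I, Pow(2, Rational(1, 2))), Mul(-6705, Rational(1, 3174))) = Mul(Mul(3, I, Pow(2, Rational(1, 2))), Rational(-2235, 1058)) = Mul(Rational(-6705, 1058), I, Pow(2, Rational(1, 2)))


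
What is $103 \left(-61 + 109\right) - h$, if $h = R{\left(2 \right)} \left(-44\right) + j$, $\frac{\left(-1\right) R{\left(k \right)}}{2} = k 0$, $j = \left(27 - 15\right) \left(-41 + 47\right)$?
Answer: $4872$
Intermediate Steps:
$j = 72$ ($j = 12 \cdot 6 = 72$)
$R{\left(k \right)} = 0$ ($R{\left(k \right)} = - 2 k 0 = \left(-2\right) 0 = 0$)
$h = 72$ ($h = 0 \left(-44\right) + 72 = 0 + 72 = 72$)
$103 \left(-61 + 109\right) - h = 103 \left(-61 + 109\right) - 72 = 103 \cdot 48 - 72 = 4944 - 72 = 4872$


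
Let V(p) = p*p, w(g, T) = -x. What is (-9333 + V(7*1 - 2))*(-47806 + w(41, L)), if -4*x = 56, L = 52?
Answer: 444847936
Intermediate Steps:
x = -14 (x = -1/4*56 = -14)
w(g, T) = 14 (w(g, T) = -1*(-14) = 14)
V(p) = p**2
(-9333 + V(7*1 - 2))*(-47806 + w(41, L)) = (-9333 + (7*1 - 2)**2)*(-47806 + 14) = (-9333 + (7 - 2)**2)*(-47792) = (-9333 + 5**2)*(-47792) = (-9333 + 25)*(-47792) = -9308*(-47792) = 444847936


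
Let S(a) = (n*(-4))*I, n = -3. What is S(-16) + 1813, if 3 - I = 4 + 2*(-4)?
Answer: 1897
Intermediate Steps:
I = 7 (I = 3 - (4 + 2*(-4)) = 3 - (4 - 8) = 3 - 1*(-4) = 3 + 4 = 7)
S(a) = 84 (S(a) = -3*(-4)*7 = 12*7 = 84)
S(-16) + 1813 = 84 + 1813 = 1897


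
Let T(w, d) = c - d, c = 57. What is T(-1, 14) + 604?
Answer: 647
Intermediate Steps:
T(w, d) = 57 - d
T(-1, 14) + 604 = (57 - 1*14) + 604 = (57 - 14) + 604 = 43 + 604 = 647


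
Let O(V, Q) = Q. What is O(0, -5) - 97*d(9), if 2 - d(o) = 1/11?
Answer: -2092/11 ≈ -190.18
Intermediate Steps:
d(o) = 21/11 (d(o) = 2 - 1/11 = 21/11)
O(0, -5) - 97*d(9) = -5 - 97*21/11 = -5 - 2037/11 = -2092/11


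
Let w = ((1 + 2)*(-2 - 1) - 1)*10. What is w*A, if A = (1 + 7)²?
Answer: -6400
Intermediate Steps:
A = 64 (A = 8² = 64)
w = -100 (w = (3*(-3) - 1)*10 = (-9 - 1)*10 = -10*10 = -100)
w*A = -100*64 = -6400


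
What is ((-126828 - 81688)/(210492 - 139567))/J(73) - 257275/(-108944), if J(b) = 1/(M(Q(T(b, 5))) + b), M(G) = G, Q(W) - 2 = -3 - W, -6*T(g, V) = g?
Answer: -1136238301127/4636111920 ≈ -245.08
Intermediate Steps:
T(g, V) = -g/6
Q(W) = -1 - W (Q(W) = 2 + (-3 - W) = -1 - W)
J(b) = 1/(-1 + 7*b/6) (J(b) = 1/((-1 - (-1)*b/6) + b) = 1/((-1 + b/6) + b) = 1/(-1 + 7*b/6))
((-126828 - 81688)/(210492 - 139567))/J(73) - 257275/(-108944) = ((-126828 - 81688)/(210492 - 139567))/((6/(-6 + 7*73))) - 257275/(-108944) = (-208516/70925)/((6/(-6 + 511))) - 257275*(-1/108944) = (-208516*1/70925)/((6/505)) + 257275/108944 = -208516/(70925*(6*(1/505))) + 257275/108944 = -208516/(70925*6/505) + 257275/108944 = -208516/70925*505/6 + 257275/108944 = -10530058/42555 + 257275/108944 = -1136238301127/4636111920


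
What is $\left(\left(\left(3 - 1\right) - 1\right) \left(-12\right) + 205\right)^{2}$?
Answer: $37249$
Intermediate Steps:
$\left(\left(\left(3 - 1\right) - 1\right) \left(-12\right) + 205\right)^{2} = \left(\left(2 - 1\right) \left(-12\right) + 205\right)^{2} = \left(1 \left(-12\right) + 205\right)^{2} = \left(-12 + 205\right)^{2} = 193^{2} = 37249$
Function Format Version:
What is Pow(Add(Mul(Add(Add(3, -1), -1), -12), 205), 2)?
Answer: 37249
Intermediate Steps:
Pow(Add(Mul(Add(Add(3, -1), -1), -12), 205), 2) = Pow(Add(Mul(Add(2, -1), -12), 205), 2) = Pow(Add(Mul(1, -12), 205), 2) = Pow(Add(-12, 205), 2) = Pow(193, 2) = 37249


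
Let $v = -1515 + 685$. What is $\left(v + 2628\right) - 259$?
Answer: $1539$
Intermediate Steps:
$v = -830$
$\left(v + 2628\right) - 259 = \left(-830 + 2628\right) - 259 = 1798 - 259 = 1539$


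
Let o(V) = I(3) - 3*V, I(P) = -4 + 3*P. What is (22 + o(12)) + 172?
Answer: 163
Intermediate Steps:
o(V) = 5 - 3*V (o(V) = (-4 + 3*3) - 3*V = (-4 + 9) - 3*V = 5 - 3*V)
(22 + o(12)) + 172 = (22 + (5 - 3*12)) + 172 = (22 + (5 - 36)) + 172 = (22 - 31) + 172 = -9 + 172 = 163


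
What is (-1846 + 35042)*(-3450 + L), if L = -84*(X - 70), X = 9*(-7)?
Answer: 256339512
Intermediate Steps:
X = -63
L = 11172 (L = -84*(-63 - 70) = -84*(-133) = 11172)
(-1846 + 35042)*(-3450 + L) = (-1846 + 35042)*(-3450 + 11172) = 33196*7722 = 256339512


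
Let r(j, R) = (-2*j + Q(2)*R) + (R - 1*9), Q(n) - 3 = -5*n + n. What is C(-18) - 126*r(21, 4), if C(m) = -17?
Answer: 8425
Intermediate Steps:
Q(n) = 3 - 4*n (Q(n) = 3 + (-5*n + n) = 3 - 4*n)
r(j, R) = -9 - 4*R - 2*j (r(j, R) = (-2*j + (3 - 4*2)*R) + (R - 1*9) = (-2*j + (3 - 8)*R) + (R - 9) = (-2*j - 5*R) + (-9 + R) = (-5*R - 2*j) + (-9 + R) = -9 - 4*R - 2*j)
C(-18) - 126*r(21, 4) = -17 - 126*(-9 - 4*4 - 2*21) = -17 - 126*(-9 - 16 - 42) = -17 - 126*(-67) = -17 + 8442 = 8425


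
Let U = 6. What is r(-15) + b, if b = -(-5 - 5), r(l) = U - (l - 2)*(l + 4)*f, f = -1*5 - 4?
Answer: 1699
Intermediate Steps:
f = -9 (f = -5 - 4 = -9)
r(l) = 6 + 9*(-2 + l)*(4 + l) (r(l) = 6 - (l - 2)*(l + 4)*(-9) = 6 - (-2 + l)*(4 + l)*(-9) = 6 - (-9)*(-2 + l)*(4 + l) = 6 + 9*(-2 + l)*(4 + l))
b = 10 (b = -1*(-10) = 10)
r(-15) + b = (-66 + 9*(-15)² + 18*(-15)) + 10 = (-66 + 9*225 - 270) + 10 = (-66 + 2025 - 270) + 10 = 1689 + 10 = 1699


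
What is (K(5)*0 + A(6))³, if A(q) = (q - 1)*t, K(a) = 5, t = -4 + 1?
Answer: -3375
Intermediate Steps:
t = -3
A(q) = 3 - 3*q (A(q) = (q - 1)*(-3) = (-1 + q)*(-3) = 3 - 3*q)
(K(5)*0 + A(6))³ = (5*0 + (3 - 3*6))³ = (0 + (3 - 18))³ = (0 - 15)³ = (-15)³ = -3375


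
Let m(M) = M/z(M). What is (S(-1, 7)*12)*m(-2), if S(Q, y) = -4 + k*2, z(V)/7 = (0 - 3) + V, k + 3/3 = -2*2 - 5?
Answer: -576/35 ≈ -16.457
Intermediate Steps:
k = -10 (k = -1 + (-2*2 - 5) = -1 + (-4 - 5) = -1 - 9 = -10)
z(V) = -21 + 7*V (z(V) = 7*((0 - 3) + V) = 7*(-3 + V) = -21 + 7*V)
S(Q, y) = -24 (S(Q, y) = -4 - 10*2 = -4 - 20 = -24)
m(M) = M/(-21 + 7*M)
(S(-1, 7)*12)*m(-2) = (-24*12)*((⅐)*(-2)/(-3 - 2)) = -288*(-2)/(7*(-5)) = -288*(-2)*(-1)/(7*5) = -288*2/35 = -576/35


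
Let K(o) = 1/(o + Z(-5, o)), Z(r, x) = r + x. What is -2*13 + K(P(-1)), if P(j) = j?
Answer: -183/7 ≈ -26.143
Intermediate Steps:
K(o) = 1/(-5 + 2*o) (K(o) = 1/(o + (-5 + o)) = 1/(-5 + 2*o))
-2*13 + K(P(-1)) = -2*13 + 1/(-5 + 2*(-1)) = -26 + 1/(-5 - 2) = -26 + 1/(-7) = -26 - ⅐ = -183/7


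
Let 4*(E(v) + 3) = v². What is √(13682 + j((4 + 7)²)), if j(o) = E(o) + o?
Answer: √69841/2 ≈ 132.14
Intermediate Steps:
E(v) = -3 + v²/4
j(o) = -3 + o + o²/4 (j(o) = (-3 + o²/4) + o = -3 + o + o²/4)
√(13682 + j((4 + 7)²)) = √(13682 + (-3 + (4 + 7)² + ((4 + 7)²)²/4)) = √(13682 + (-3 + 11² + (11²)²/4)) = √(13682 + (-3 + 121 + (¼)*121²)) = √(13682 + (-3 + 121 + (¼)*14641)) = √(13682 + (-3 + 121 + 14641/4)) = √(13682 + 15113/4) = √(69841/4) = √69841/2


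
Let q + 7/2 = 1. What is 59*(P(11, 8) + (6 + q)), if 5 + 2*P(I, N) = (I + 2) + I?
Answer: 767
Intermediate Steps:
q = -5/2 (q = -7/2 + 1 = -5/2 ≈ -2.5000)
P(I, N) = -3/2 + I (P(I, N) = -5/2 + ((I + 2) + I)/2 = -5/2 + ((2 + I) + I)/2 = -5/2 + (2 + 2*I)/2 = -5/2 + (1 + I) = -3/2 + I)
59*(P(11, 8) + (6 + q)) = 59*((-3/2 + 11) + (6 - 5/2)) = 59*(19/2 + 7/2) = 59*13 = 767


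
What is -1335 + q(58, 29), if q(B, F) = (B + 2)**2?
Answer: 2265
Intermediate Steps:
q(B, F) = (2 + B)**2
-1335 + q(58, 29) = -1335 + (2 + 58)**2 = -1335 + 60**2 = -1335 + 3600 = 2265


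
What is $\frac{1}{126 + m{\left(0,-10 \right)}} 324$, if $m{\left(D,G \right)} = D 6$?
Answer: $\frac{18}{7} \approx 2.5714$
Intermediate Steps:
$m{\left(D,G \right)} = 6 D$
$\frac{1}{126 + m{\left(0,-10 \right)}} 324 = \frac{1}{126 + 6 \cdot 0} \cdot 324 = \frac{1}{126 + 0} \cdot 324 = \frac{1}{126} \cdot 324 = \frac{18}{7}$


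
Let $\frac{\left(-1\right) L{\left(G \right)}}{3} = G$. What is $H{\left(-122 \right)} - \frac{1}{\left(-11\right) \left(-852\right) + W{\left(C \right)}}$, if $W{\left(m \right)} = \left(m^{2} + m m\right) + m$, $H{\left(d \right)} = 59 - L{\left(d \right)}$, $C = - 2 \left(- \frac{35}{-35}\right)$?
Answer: $- \frac{2879047}{9378} \approx -307.0$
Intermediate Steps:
$L{\left(G \right)} = - 3 G$
$C = -2$ ($C = - 2 \left(\left(-35\right) \left(- \frac{1}{35}\right)\right) = \left(-2\right) 1 = -2$)
$H{\left(d \right)} = 59 + 3 d$ ($H{\left(d \right)} = 59 - - 3 d = 59 + 3 d$)
$W{\left(m \right)} = m + 2 m^{2}$ ($W{\left(m \right)} = \left(m^{2} + m^{2}\right) + m = 2 m^{2} + m = m + 2 m^{2}$)
$H{\left(-122 \right)} - \frac{1}{\left(-11\right) \left(-852\right) + W{\left(C \right)}} = \left(59 + 3 \left(-122\right)\right) - \frac{1}{\left(-11\right) \left(-852\right) - 2 \left(1 + 2 \left(-2\right)\right)} = \left(59 - 366\right) - \frac{1}{9372 - 2 \left(1 - 4\right)} = -307 - \frac{1}{9372 - -6} = -307 - \frac{1}{9372 + 6} = -307 - \frac{1}{9378} = - \frac{2879047}{9378}$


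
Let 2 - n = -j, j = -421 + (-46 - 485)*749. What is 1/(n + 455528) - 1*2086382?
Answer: -119737462979/57390 ≈ -2.0864e+6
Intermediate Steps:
j = -398140 (j = -421 - 531*749 = -421 - 397719 = -398140)
n = -398138 (n = 2 - (-1)*(-398140) = 2 - 1*398140 = 2 - 398140 = -398138)
1/(n + 455528) - 1*2086382 = 1/(-398138 + 455528) - 1*2086382 = 1/57390 - 2086382 = -119737462979/57390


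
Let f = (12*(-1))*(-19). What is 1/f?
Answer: 1/228 ≈ 0.0043860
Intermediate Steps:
f = 228 (f = -12*(-19) = 228)
1/f = 1/228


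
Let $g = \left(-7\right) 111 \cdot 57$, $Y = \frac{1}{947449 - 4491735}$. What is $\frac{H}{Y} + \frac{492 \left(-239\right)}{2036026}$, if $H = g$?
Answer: $\frac{159800435189187708}{1018013} \approx 1.5697 \cdot 10^{11}$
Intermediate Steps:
$Y = - \frac{1}{3544286}$ ($Y = \frac{1}{-3544286} = - \frac{1}{3544286} \approx -2.8214 \cdot 10^{-7}$)
$g = -44289$ ($g = \left(-777\right) 57 = -44289$)
$H = -44289$
$\frac{H}{Y} + \frac{492 \left(-239\right)}{2036026} = - \frac{44289}{- \frac{1}{3544286}} + \frac{492 \left(-239\right)}{2036026} = \left(-44289\right) \left(-3544286\right) - \frac{58794}{1018013} = 156972882654 - \frac{58794}{1018013} = \frac{159800435189187708}{1018013}$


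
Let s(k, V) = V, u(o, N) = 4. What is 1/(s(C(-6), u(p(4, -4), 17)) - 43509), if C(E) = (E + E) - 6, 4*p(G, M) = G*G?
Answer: -1/43505 ≈ -2.2986e-5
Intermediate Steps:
p(G, M) = G**2/4 (p(G, M) = (G*G)/4 = G**2/4)
C(E) = -6 + 2*E (C(E) = 2*E - 6 = -6 + 2*E)
1/(s(C(-6), u(p(4, -4), 17)) - 43509) = 1/(4 - 43509) = 1/(-43505) = -1/43505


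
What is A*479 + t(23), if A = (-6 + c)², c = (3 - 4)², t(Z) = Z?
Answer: 11998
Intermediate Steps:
c = 1 (c = (-1)² = 1)
A = 25 (A = (-6 + 1)² = (-5)² = 25)
A*479 + t(23) = 25*479 + 23 = 11975 + 23 = 11998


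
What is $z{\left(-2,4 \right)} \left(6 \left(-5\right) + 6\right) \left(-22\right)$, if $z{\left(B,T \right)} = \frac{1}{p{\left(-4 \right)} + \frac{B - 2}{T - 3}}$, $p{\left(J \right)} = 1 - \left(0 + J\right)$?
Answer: $528$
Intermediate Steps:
$p{\left(J \right)} = 1 - J$
$z{\left(B,T \right)} = \frac{1}{5 + \frac{-2 + B}{-3 + T}}$ ($z{\left(B,T \right)} = \frac{1}{\left(1 - -4\right) + \frac{B - 2}{T - 3}} = \frac{1}{\left(1 + 4\right) + \frac{-2 + B}{-3 + T}} = \frac{1}{5 + \frac{-2 + B}{-3 + T}}$)
$z{\left(-2,4 \right)} \left(6 \left(-5\right) + 6\right) \left(-22\right) = \frac{-3 + 4}{-17 - 2 + 5 \cdot 4} \left(6 \left(-5\right) + 6\right) \left(-22\right) = \frac{1}{-17 - 2 + 20} \cdot 1 \left(-30 + 6\right) \left(-22\right) = 1^{-1} \cdot 1 \left(-24\right) \left(-22\right) = 1 \cdot 1 \left(-24\right) \left(-22\right) = 1 \left(-24\right) \left(-22\right) = \left(-24\right) \left(-22\right) = 528$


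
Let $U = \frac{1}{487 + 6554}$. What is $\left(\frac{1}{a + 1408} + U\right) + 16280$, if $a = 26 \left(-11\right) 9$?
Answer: $\frac{133655635805}{8209806} \approx 16280.0$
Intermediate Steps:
$a = -2574$ ($a = \left(-286\right) 9 = -2574$)
$U = \frac{1}{7041} \approx 0.00014203$
$\left(\frac{1}{a + 1408} + U\right) + 16280 = \left(\frac{1}{-2574 + 1408} + \frac{1}{7041}\right) + 16280 = \left(\frac{1}{-1166} + \frac{1}{7041}\right) + 16280 = \left(- \frac{1}{1166} + \frac{1}{7041}\right) + 16280 = - \frac{5875}{8209806} + 16280 = \frac{133655635805}{8209806}$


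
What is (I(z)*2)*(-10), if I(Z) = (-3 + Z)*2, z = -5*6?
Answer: 1320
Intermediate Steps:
z = -30
I(Z) = -6 + 2*Z
(I(z)*2)*(-10) = ((-6 + 2*(-30))*2)*(-10) = ((-6 - 60)*2)*(-10) = -66*2*(-10) = -132*(-10) = 1320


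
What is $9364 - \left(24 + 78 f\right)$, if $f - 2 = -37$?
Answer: $12070$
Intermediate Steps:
$f = -35$ ($f = 2 - 37 = -35$)
$9364 - \left(24 + 78 f\right) = 9364 - -2706 = 9364 + \left(2730 - 24\right) = 9364 + 2706 = 12070$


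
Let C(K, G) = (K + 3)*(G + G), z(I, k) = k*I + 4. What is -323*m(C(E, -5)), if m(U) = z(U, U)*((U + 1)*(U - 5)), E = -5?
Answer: -41104980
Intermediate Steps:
z(I, k) = 4 + I*k (z(I, k) = I*k + 4 = 4 + I*k)
C(K, G) = 2*G*(3 + K) (C(K, G) = (3 + K)*(2*G) = 2*G*(3 + K))
m(U) = (1 + U)*(-5 + U)*(4 + U²) (m(U) = (4 + U*U)*((U + 1)*(U - 5)) = (4 + U²)*((1 + U)*(-5 + U)) = (1 + U)*(-5 + U)*(4 + U²))
-323*m(C(E, -5)) = -(-323)*(4 + (2*(-5)*(3 - 5))²)*(5 - (2*(-5)*(3 - 5))² + 4*(2*(-5)*(3 - 5))) = -(-323)*(4 + (2*(-5)*(-2))²)*(5 - (2*(-5)*(-2))² + 4*(2*(-5)*(-2))) = -(-323)*(4 + 20²)*(5 - 1*20² + 4*20) = -(-323)*(4 + 400)*(5 - 1*400 + 80) = -(-323)*404*(5 - 400 + 80) = -(-323)*404*(-315) = -323*127260 = -41104980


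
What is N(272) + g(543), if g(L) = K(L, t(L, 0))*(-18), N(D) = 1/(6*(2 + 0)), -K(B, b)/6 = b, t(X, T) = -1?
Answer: -1295/12 ≈ -107.92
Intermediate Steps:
K(B, b) = -6*b
N(D) = 1/12 (N(D) = 1/(6*2) = 1/12)
g(L) = -108 (g(L) = -6*(-1)*(-18) = 6*(-18) = -108)
N(272) + g(543) = 1/12 - 108 = -1295/12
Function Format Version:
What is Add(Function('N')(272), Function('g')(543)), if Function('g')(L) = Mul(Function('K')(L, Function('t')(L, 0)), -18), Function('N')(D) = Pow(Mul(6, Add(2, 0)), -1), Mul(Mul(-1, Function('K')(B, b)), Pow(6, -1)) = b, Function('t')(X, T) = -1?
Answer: Rational(-1295, 12) ≈ -107.92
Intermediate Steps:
Function('K')(B, b) = Mul(-6, b)
Function('N')(D) = Rational(1, 12) (Function('N')(D) = Pow(Mul(6, 2), -1) = Pow(12, -1) = Rational(1, 12))
Function('g')(L) = -108 (Function('g')(L) = Mul(Mul(-6, -1), -18) = Mul(6, -18) = -108)
Add(Function('N')(272), Function('g')(543)) = Add(Rational(1, 12), -108) = Rational(-1295, 12)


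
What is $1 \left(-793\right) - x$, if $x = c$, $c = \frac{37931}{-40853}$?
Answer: $- \frac{32358498}{40853} \approx -792.07$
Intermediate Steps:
$c = - \frac{37931}{40853}$ ($c = 37931 \left(- \frac{1}{40853}\right) = - \frac{37931}{40853} \approx -0.92848$)
$x = - \frac{37931}{40853} \approx -0.92848$
$1 \left(-793\right) - x = 1 \left(-793\right) - - \frac{37931}{40853} = -793 + \frac{37931}{40853} = - \frac{32358498}{40853}$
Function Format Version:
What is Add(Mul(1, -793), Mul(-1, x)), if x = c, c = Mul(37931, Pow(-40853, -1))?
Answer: Rational(-32358498, 40853) ≈ -792.07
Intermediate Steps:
c = Rational(-37931, 40853) (c = Mul(37931, Rational(-1, 40853)) = Rational(-37931, 40853) ≈ -0.92848)
x = Rational(-37931, 40853) ≈ -0.92848
Add(Mul(1, -793), Mul(-1, x)) = Add(Mul(1, -793), Mul(-1, Rational(-37931, 40853))) = Add(-793, Rational(37931, 40853)) = Rational(-32358498, 40853)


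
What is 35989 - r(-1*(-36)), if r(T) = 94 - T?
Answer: 35931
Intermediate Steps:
35989 - r(-1*(-36)) = 35989 - (94 - (-1)*(-36)) = 35989 - (94 - 1*36) = 35989 - (94 - 36) = 35989 - 1*58 = 35989 - 58 = 35931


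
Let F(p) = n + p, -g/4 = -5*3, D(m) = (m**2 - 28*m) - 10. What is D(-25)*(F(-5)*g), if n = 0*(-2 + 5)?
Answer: -394500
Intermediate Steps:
n = 0 (n = 0*3 = 0)
D(m) = -10 + m**2 - 28*m
g = 60 (g = -(-20)*3 = -4*(-15) = 60)
F(p) = p (F(p) = 0 + p = p)
D(-25)*(F(-5)*g) = (-10 + (-25)**2 - 28*(-25))*(-5*60) = (-10 + 625 + 700)*(-300) = 1315*(-300) = -394500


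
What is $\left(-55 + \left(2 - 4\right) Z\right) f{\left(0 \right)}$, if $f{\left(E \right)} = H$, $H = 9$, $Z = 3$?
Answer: $-549$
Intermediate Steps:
$f{\left(E \right)} = 9$
$\left(-55 + \left(2 - 4\right) Z\right) f{\left(0 \right)} = \left(-55 + \left(2 - 4\right) 3\right) 9 = \left(-55 - 6\right) 9 = \left(-61\right) 9 = -549$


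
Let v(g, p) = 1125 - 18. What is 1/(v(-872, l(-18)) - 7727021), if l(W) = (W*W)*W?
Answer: -1/7725914 ≈ -1.2943e-7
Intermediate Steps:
l(W) = W³ (l(W) = W²*W = W³)
v(g, p) = 1107
1/(v(-872, l(-18)) - 7727021) = 1/(1107 - 7727021) = 1/(-7725914) = -1/7725914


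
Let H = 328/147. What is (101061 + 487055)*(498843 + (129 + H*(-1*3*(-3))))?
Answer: 14379796126992/49 ≈ 2.9346e+11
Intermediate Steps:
H = 328/147 (H = 328*(1/147) = 328/147 ≈ 2.2313)
(101061 + 487055)*(498843 + (129 + H*(-1*3*(-3)))) = (101061 + 487055)*(498843 + (129 + 328*(-1*3*(-3))/147)) = 588116*(498843 + (129 + 328*(-3*(-3))/147)) = 588116*(498843 + (129 + (328/147)*9)) = 588116*(498843 + (129 + 984/49)) = 588116*(498843 + 7305/49) = 588116*(24450612/49) = 14379796126992/49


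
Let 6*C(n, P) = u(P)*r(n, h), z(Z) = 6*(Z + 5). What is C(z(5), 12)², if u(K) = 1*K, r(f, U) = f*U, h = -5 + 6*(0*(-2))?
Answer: 360000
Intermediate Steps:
h = -5 (h = -5 + 6*0 = -5 + 0 = -5)
r(f, U) = U*f
z(Z) = 30 + 6*Z (z(Z) = 6*(5 + Z) = 30 + 6*Z)
u(K) = K
C(n, P) = -5*P*n/6 (C(n, P) = (P*(-5*n))/6 = (-5*P*n)/6 = -5*P*n/6)
C(z(5), 12)² = (-⅚*12*(30 + 6*5))² = (-⅚*12*(30 + 30))² = (-⅚*12*60)² = (-600)² = 360000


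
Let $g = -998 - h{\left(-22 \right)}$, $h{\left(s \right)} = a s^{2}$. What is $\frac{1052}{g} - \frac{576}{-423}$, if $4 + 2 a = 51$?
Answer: $\frac{185591}{145371} \approx 1.2767$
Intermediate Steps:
$a = \frac{47}{2}$ ($a = -2 + \frac{1}{2} \cdot 51 = -2 + \frac{51}{2} = \frac{47}{2} \approx 23.5$)
$h{\left(s \right)} = \frac{47 s^{2}}{2}$
$g = -12372$ ($g = -998 - \frac{47 \left(-22\right)^{2}}{2} = -998 - \frac{47}{2} \cdot 484 = -998 - 11374 = -12372$)
$\frac{1052}{g} - \frac{576}{-423} = \frac{1052}{-12372} - \frac{576}{-423} = 1052 \left(- \frac{1}{12372}\right) - - \frac{64}{47} = - \frac{263}{3093} + \frac{64}{47} = \frac{185591}{145371}$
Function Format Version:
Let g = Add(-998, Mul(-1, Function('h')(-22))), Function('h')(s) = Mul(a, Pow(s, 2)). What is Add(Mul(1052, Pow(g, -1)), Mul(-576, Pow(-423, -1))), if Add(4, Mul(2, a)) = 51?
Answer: Rational(185591, 145371) ≈ 1.2767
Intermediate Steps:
a = Rational(47, 2) (a = Add(-2, Mul(Rational(1, 2), 51)) = Add(-2, Rational(51, 2)) = Rational(47, 2) ≈ 23.500)
Function('h')(s) = Mul(Rational(47, 2), Pow(s, 2))
g = -12372 (g = Add(-998, Mul(-1, Mul(Rational(47, 2), Pow(-22, 2)))) = Add(-998, Mul(-1, Mul(Rational(47, 2), 484))) = Add(-998, Mul(-1, 11374)) = Add(-998, -11374) = -12372)
Add(Mul(1052, Pow(g, -1)), Mul(-576, Pow(-423, -1))) = Add(Mul(1052, Pow(-12372, -1)), Mul(-576, Pow(-423, -1))) = Add(Mul(1052, Rational(-1, 12372)), Mul(-576, Rational(-1, 423))) = Add(Rational(-263, 3093), Rational(64, 47)) = Rational(185591, 145371)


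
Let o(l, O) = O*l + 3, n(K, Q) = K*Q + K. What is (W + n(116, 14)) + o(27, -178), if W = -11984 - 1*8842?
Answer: -23889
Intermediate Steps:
n(K, Q) = K + K*Q
o(l, O) = 3 + O*l
W = -20826 (W = -11984 - 8842 = -20826)
(W + n(116, 14)) + o(27, -178) = (-20826 + 116*(1 + 14)) + (3 - 178*27) = (-20826 + 116*15) + (3 - 4806) = (-20826 + 1740) - 4803 = -19086 - 4803 = -23889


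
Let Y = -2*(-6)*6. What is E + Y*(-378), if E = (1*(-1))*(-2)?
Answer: -27214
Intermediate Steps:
E = 2 (E = -1*(-2) = 2)
Y = 72 (Y = 12*6 = 72)
E + Y*(-378) = 2 + 72*(-378) = 2 - 27216 = -27214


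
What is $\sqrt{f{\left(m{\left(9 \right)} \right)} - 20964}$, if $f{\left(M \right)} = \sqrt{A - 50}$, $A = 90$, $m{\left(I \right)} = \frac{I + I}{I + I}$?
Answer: $\sqrt{-20964 + 2 \sqrt{10}} \approx 144.77 i$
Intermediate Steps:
$m{\left(I \right)} = 1$ ($m{\left(I \right)} = \frac{2 I}{2 I} = 2 I \frac{1}{2 I} = 1$)
$f{\left(M \right)} = 2 \sqrt{10}$ ($f{\left(M \right)} = \sqrt{90 - 50} = \sqrt{40} = 2 \sqrt{10}$)
$\sqrt{f{\left(m{\left(9 \right)} \right)} - 20964} = \sqrt{2 \sqrt{10} - 20964} = \sqrt{-20964 + 2 \sqrt{10}}$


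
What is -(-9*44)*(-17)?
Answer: -6732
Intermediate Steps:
-(-9*44)*(-17) = -(-396)*(-17) = -1*6732 = -6732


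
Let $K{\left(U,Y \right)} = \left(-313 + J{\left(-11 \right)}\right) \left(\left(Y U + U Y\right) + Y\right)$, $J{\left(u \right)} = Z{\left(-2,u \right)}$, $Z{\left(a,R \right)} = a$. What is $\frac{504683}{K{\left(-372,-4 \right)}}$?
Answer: $- \frac{504683}{936180} \approx -0.53909$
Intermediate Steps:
$J{\left(u \right)} = -2$
$K{\left(U,Y \right)} = - 315 Y - 630 U Y$ ($K{\left(U,Y \right)} = \left(-313 - 2\right) \left(\left(Y U + U Y\right) + Y\right) = - 315 \left(\left(U Y + U Y\right) + Y\right) = - 315 \left(2 U Y + Y\right) = - 315 \left(Y + 2 U Y\right) = - 315 Y - 630 U Y$)
$\frac{504683}{K{\left(-372,-4 \right)}} = \frac{504683}{\left(-315\right) \left(-4\right) \left(1 + 2 \left(-372\right)\right)} = \frac{504683}{\left(-315\right) \left(-4\right) \left(1 - 744\right)} = \frac{504683}{\left(-315\right) \left(-4\right) \left(-743\right)} = \frac{504683}{-936180} = 504683 \left(- \frac{1}{936180}\right) = - \frac{504683}{936180}$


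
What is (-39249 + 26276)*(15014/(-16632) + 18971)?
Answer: -2046559883117/8316 ≈ -2.4610e+8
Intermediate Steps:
(-39249 + 26276)*(15014/(-16632) + 18971) = -12973*(15014*(-1/16632) + 18971) = -12973*(-7507/8316 + 18971) = -12973*157755329/8316 = -2046559883117/8316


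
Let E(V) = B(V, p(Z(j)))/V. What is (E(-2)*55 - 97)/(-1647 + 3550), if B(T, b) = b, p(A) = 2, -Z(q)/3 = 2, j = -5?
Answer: -152/1903 ≈ -0.079874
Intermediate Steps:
Z(q) = -6 (Z(q) = -3*2 = -6)
E(V) = 2/V
(E(-2)*55 - 97)/(-1647 + 3550) = ((2/(-2))*55 - 97)/(-1647 + 3550) = ((2*(-½))*55 - 97)/1903 = (-1*55 - 97)*(1/1903) = (-55 - 97)*(1/1903) = -152*1/1903 = -152/1903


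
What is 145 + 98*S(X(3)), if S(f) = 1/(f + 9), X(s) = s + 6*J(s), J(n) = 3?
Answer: 2224/15 ≈ 148.27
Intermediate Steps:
X(s) = 18 + s (X(s) = s + 6*3 = s + 18 = 18 + s)
S(f) = 1/(9 + f)
145 + 98*S(X(3)) = 145 + 98/(9 + (18 + 3)) = 145 + 98/(9 + 21) = 145 + 98/30 = 145 + 98*(1/30) = 145 + 49/15 = 2224/15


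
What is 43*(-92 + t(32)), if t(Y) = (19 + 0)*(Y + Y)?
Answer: 48332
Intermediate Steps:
t(Y) = 38*Y (t(Y) = 19*(2*Y) = 38*Y)
43*(-92 + t(32)) = 43*(-92 + 38*32) = 43*(-92 + 1216) = 43*1124 = 48332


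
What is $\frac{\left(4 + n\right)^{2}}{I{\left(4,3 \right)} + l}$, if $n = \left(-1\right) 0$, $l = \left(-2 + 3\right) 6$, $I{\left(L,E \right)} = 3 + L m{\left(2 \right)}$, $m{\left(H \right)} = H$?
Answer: $\frac{16}{17} \approx 0.94118$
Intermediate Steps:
$I{\left(L,E \right)} = 3 + 2 L$ ($I{\left(L,E \right)} = 3 + L 2 = 3 + 2 L$)
$l = 6$ ($l = 1 \cdot 6 = 6$)
$n = 0$
$\frac{\left(4 + n\right)^{2}}{I{\left(4,3 \right)} + l} = \frac{\left(4 + 0\right)^{2}}{\left(3 + 2 \cdot 4\right) + 6} = \frac{4^{2}}{\left(3 + 8\right) + 6} = \frac{1}{11 + 6} \cdot 16 = \frac{1}{17} \cdot 16 = \frac{16}{17}$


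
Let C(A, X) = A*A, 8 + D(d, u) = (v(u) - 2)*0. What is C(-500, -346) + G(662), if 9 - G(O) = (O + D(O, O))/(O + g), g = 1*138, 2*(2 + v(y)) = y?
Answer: 100003273/400 ≈ 2.5001e+5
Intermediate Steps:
v(y) = -2 + y/2
g = 138
D(d, u) = -8 (D(d, u) = -8 + ((-2 + u/2) - 2)*0 = -8 + (-4 + u/2)*0 = -8 + 0 = -8)
C(A, X) = A²
G(O) = 9 - (-8 + O)/(138 + O) (G(O) = 9 - (O - 8)/(O + 138) = 9 - (-8 + O)/(138 + O))
C(-500, -346) + G(662) = (-500)² + 2*(625 + 4*662)/(138 + 662) = 250000 + 2*(625 + 2648)/800 = 250000 + 2*(1/800)*3273 = 250000 + 3273/400 = 100003273/400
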